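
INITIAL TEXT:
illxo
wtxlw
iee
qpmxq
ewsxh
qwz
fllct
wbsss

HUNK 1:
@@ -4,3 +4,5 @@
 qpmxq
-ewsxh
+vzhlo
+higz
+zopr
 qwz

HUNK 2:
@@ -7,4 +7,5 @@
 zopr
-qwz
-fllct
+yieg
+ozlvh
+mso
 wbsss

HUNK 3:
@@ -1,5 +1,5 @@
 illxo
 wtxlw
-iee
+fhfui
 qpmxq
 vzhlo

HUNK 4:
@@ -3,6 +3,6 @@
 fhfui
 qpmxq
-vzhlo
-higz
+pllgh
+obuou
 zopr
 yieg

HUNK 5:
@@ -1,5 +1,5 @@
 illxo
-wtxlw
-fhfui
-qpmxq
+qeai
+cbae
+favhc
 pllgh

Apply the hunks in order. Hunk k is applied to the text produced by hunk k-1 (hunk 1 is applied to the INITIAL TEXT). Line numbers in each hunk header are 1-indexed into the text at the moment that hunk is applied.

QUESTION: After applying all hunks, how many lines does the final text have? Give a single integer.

Hunk 1: at line 4 remove [ewsxh] add [vzhlo,higz,zopr] -> 10 lines: illxo wtxlw iee qpmxq vzhlo higz zopr qwz fllct wbsss
Hunk 2: at line 7 remove [qwz,fllct] add [yieg,ozlvh,mso] -> 11 lines: illxo wtxlw iee qpmxq vzhlo higz zopr yieg ozlvh mso wbsss
Hunk 3: at line 1 remove [iee] add [fhfui] -> 11 lines: illxo wtxlw fhfui qpmxq vzhlo higz zopr yieg ozlvh mso wbsss
Hunk 4: at line 3 remove [vzhlo,higz] add [pllgh,obuou] -> 11 lines: illxo wtxlw fhfui qpmxq pllgh obuou zopr yieg ozlvh mso wbsss
Hunk 5: at line 1 remove [wtxlw,fhfui,qpmxq] add [qeai,cbae,favhc] -> 11 lines: illxo qeai cbae favhc pllgh obuou zopr yieg ozlvh mso wbsss
Final line count: 11

Answer: 11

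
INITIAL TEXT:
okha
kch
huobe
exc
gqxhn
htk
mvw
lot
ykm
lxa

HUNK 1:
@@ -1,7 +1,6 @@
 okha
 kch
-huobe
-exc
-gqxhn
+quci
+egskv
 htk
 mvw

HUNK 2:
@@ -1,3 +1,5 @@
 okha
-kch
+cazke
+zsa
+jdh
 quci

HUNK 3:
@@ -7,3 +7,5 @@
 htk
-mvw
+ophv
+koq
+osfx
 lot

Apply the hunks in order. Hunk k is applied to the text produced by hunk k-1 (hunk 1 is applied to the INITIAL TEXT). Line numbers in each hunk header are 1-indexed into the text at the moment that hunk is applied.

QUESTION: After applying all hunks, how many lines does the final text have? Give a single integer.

Hunk 1: at line 1 remove [huobe,exc,gqxhn] add [quci,egskv] -> 9 lines: okha kch quci egskv htk mvw lot ykm lxa
Hunk 2: at line 1 remove [kch] add [cazke,zsa,jdh] -> 11 lines: okha cazke zsa jdh quci egskv htk mvw lot ykm lxa
Hunk 3: at line 7 remove [mvw] add [ophv,koq,osfx] -> 13 lines: okha cazke zsa jdh quci egskv htk ophv koq osfx lot ykm lxa
Final line count: 13

Answer: 13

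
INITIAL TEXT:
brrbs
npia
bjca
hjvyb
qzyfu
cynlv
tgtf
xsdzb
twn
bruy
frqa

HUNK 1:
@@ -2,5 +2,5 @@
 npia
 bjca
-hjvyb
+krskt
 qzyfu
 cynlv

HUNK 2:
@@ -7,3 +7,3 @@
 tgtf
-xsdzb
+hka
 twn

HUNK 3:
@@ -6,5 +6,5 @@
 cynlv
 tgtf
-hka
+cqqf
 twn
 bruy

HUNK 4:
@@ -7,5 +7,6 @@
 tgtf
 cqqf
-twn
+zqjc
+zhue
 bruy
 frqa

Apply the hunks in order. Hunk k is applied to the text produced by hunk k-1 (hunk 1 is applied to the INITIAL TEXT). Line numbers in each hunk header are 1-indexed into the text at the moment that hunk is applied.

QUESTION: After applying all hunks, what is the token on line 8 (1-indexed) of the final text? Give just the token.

Answer: cqqf

Derivation:
Hunk 1: at line 2 remove [hjvyb] add [krskt] -> 11 lines: brrbs npia bjca krskt qzyfu cynlv tgtf xsdzb twn bruy frqa
Hunk 2: at line 7 remove [xsdzb] add [hka] -> 11 lines: brrbs npia bjca krskt qzyfu cynlv tgtf hka twn bruy frqa
Hunk 3: at line 6 remove [hka] add [cqqf] -> 11 lines: brrbs npia bjca krskt qzyfu cynlv tgtf cqqf twn bruy frqa
Hunk 4: at line 7 remove [twn] add [zqjc,zhue] -> 12 lines: brrbs npia bjca krskt qzyfu cynlv tgtf cqqf zqjc zhue bruy frqa
Final line 8: cqqf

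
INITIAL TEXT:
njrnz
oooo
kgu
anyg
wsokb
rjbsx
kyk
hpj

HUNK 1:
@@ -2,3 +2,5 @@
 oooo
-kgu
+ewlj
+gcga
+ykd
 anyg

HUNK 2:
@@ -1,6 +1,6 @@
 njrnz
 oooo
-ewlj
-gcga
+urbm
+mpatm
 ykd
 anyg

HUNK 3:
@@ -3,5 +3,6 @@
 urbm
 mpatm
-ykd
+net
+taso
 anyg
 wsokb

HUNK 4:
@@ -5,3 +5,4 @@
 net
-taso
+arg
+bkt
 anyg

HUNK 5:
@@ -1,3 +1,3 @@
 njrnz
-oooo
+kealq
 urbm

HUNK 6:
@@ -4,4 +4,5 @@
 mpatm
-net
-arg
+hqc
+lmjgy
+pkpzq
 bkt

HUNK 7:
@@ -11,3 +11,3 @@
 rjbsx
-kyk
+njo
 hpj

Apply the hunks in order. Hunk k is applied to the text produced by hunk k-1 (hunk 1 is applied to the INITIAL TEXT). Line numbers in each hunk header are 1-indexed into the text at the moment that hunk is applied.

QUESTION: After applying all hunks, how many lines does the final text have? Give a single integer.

Answer: 13

Derivation:
Hunk 1: at line 2 remove [kgu] add [ewlj,gcga,ykd] -> 10 lines: njrnz oooo ewlj gcga ykd anyg wsokb rjbsx kyk hpj
Hunk 2: at line 1 remove [ewlj,gcga] add [urbm,mpatm] -> 10 lines: njrnz oooo urbm mpatm ykd anyg wsokb rjbsx kyk hpj
Hunk 3: at line 3 remove [ykd] add [net,taso] -> 11 lines: njrnz oooo urbm mpatm net taso anyg wsokb rjbsx kyk hpj
Hunk 4: at line 5 remove [taso] add [arg,bkt] -> 12 lines: njrnz oooo urbm mpatm net arg bkt anyg wsokb rjbsx kyk hpj
Hunk 5: at line 1 remove [oooo] add [kealq] -> 12 lines: njrnz kealq urbm mpatm net arg bkt anyg wsokb rjbsx kyk hpj
Hunk 6: at line 4 remove [net,arg] add [hqc,lmjgy,pkpzq] -> 13 lines: njrnz kealq urbm mpatm hqc lmjgy pkpzq bkt anyg wsokb rjbsx kyk hpj
Hunk 7: at line 11 remove [kyk] add [njo] -> 13 lines: njrnz kealq urbm mpatm hqc lmjgy pkpzq bkt anyg wsokb rjbsx njo hpj
Final line count: 13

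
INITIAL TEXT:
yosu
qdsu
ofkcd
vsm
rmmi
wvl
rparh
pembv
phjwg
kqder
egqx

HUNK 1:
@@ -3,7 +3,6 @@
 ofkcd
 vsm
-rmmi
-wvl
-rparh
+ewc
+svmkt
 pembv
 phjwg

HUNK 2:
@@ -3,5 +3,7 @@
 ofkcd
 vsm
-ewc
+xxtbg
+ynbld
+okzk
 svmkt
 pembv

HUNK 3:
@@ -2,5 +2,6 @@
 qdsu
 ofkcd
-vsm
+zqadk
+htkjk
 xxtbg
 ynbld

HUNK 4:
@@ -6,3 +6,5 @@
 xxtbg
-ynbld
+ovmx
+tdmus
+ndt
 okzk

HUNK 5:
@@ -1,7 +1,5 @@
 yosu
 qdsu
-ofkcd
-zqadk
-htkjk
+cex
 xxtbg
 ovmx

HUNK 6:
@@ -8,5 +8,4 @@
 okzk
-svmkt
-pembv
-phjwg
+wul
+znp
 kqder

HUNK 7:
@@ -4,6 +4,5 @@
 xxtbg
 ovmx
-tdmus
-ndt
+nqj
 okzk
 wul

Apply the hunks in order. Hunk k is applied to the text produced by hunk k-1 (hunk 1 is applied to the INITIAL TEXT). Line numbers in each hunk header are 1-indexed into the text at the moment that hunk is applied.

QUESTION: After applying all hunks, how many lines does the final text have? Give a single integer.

Hunk 1: at line 3 remove [rmmi,wvl,rparh] add [ewc,svmkt] -> 10 lines: yosu qdsu ofkcd vsm ewc svmkt pembv phjwg kqder egqx
Hunk 2: at line 3 remove [ewc] add [xxtbg,ynbld,okzk] -> 12 lines: yosu qdsu ofkcd vsm xxtbg ynbld okzk svmkt pembv phjwg kqder egqx
Hunk 3: at line 2 remove [vsm] add [zqadk,htkjk] -> 13 lines: yosu qdsu ofkcd zqadk htkjk xxtbg ynbld okzk svmkt pembv phjwg kqder egqx
Hunk 4: at line 6 remove [ynbld] add [ovmx,tdmus,ndt] -> 15 lines: yosu qdsu ofkcd zqadk htkjk xxtbg ovmx tdmus ndt okzk svmkt pembv phjwg kqder egqx
Hunk 5: at line 1 remove [ofkcd,zqadk,htkjk] add [cex] -> 13 lines: yosu qdsu cex xxtbg ovmx tdmus ndt okzk svmkt pembv phjwg kqder egqx
Hunk 6: at line 8 remove [svmkt,pembv,phjwg] add [wul,znp] -> 12 lines: yosu qdsu cex xxtbg ovmx tdmus ndt okzk wul znp kqder egqx
Hunk 7: at line 4 remove [tdmus,ndt] add [nqj] -> 11 lines: yosu qdsu cex xxtbg ovmx nqj okzk wul znp kqder egqx
Final line count: 11

Answer: 11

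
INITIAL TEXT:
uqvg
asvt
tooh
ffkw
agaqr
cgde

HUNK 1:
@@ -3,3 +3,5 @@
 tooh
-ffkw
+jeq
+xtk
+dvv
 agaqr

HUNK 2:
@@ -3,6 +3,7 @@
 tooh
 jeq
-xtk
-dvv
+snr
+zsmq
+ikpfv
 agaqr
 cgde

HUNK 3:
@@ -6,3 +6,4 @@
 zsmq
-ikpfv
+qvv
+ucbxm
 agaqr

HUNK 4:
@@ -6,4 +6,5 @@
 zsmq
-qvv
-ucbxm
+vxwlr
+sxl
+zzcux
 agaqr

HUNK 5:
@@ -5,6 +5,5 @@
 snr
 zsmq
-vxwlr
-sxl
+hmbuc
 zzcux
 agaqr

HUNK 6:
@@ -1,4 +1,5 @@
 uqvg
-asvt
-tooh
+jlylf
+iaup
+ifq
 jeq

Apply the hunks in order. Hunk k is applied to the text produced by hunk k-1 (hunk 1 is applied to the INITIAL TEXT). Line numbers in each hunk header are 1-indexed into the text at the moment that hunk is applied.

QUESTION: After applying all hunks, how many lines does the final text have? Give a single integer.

Hunk 1: at line 3 remove [ffkw] add [jeq,xtk,dvv] -> 8 lines: uqvg asvt tooh jeq xtk dvv agaqr cgde
Hunk 2: at line 3 remove [xtk,dvv] add [snr,zsmq,ikpfv] -> 9 lines: uqvg asvt tooh jeq snr zsmq ikpfv agaqr cgde
Hunk 3: at line 6 remove [ikpfv] add [qvv,ucbxm] -> 10 lines: uqvg asvt tooh jeq snr zsmq qvv ucbxm agaqr cgde
Hunk 4: at line 6 remove [qvv,ucbxm] add [vxwlr,sxl,zzcux] -> 11 lines: uqvg asvt tooh jeq snr zsmq vxwlr sxl zzcux agaqr cgde
Hunk 5: at line 5 remove [vxwlr,sxl] add [hmbuc] -> 10 lines: uqvg asvt tooh jeq snr zsmq hmbuc zzcux agaqr cgde
Hunk 6: at line 1 remove [asvt,tooh] add [jlylf,iaup,ifq] -> 11 lines: uqvg jlylf iaup ifq jeq snr zsmq hmbuc zzcux agaqr cgde
Final line count: 11

Answer: 11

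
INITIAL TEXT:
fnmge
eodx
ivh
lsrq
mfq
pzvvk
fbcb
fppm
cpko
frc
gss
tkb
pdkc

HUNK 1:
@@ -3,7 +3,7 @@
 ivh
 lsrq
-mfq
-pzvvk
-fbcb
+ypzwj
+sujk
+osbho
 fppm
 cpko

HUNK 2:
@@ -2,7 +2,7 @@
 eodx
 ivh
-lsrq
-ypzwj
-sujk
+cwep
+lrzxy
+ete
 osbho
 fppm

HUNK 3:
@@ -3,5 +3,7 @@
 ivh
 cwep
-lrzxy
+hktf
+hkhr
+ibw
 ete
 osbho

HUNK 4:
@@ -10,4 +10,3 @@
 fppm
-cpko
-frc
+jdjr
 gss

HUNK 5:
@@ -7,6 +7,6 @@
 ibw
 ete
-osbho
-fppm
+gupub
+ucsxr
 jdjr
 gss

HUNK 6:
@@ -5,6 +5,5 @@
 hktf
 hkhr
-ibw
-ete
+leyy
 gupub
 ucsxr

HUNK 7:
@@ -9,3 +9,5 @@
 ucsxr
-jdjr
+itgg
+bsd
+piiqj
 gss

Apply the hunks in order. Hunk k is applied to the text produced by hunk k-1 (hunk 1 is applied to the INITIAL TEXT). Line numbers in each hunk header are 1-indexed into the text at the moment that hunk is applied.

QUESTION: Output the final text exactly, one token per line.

Answer: fnmge
eodx
ivh
cwep
hktf
hkhr
leyy
gupub
ucsxr
itgg
bsd
piiqj
gss
tkb
pdkc

Derivation:
Hunk 1: at line 3 remove [mfq,pzvvk,fbcb] add [ypzwj,sujk,osbho] -> 13 lines: fnmge eodx ivh lsrq ypzwj sujk osbho fppm cpko frc gss tkb pdkc
Hunk 2: at line 2 remove [lsrq,ypzwj,sujk] add [cwep,lrzxy,ete] -> 13 lines: fnmge eodx ivh cwep lrzxy ete osbho fppm cpko frc gss tkb pdkc
Hunk 3: at line 3 remove [lrzxy] add [hktf,hkhr,ibw] -> 15 lines: fnmge eodx ivh cwep hktf hkhr ibw ete osbho fppm cpko frc gss tkb pdkc
Hunk 4: at line 10 remove [cpko,frc] add [jdjr] -> 14 lines: fnmge eodx ivh cwep hktf hkhr ibw ete osbho fppm jdjr gss tkb pdkc
Hunk 5: at line 7 remove [osbho,fppm] add [gupub,ucsxr] -> 14 lines: fnmge eodx ivh cwep hktf hkhr ibw ete gupub ucsxr jdjr gss tkb pdkc
Hunk 6: at line 5 remove [ibw,ete] add [leyy] -> 13 lines: fnmge eodx ivh cwep hktf hkhr leyy gupub ucsxr jdjr gss tkb pdkc
Hunk 7: at line 9 remove [jdjr] add [itgg,bsd,piiqj] -> 15 lines: fnmge eodx ivh cwep hktf hkhr leyy gupub ucsxr itgg bsd piiqj gss tkb pdkc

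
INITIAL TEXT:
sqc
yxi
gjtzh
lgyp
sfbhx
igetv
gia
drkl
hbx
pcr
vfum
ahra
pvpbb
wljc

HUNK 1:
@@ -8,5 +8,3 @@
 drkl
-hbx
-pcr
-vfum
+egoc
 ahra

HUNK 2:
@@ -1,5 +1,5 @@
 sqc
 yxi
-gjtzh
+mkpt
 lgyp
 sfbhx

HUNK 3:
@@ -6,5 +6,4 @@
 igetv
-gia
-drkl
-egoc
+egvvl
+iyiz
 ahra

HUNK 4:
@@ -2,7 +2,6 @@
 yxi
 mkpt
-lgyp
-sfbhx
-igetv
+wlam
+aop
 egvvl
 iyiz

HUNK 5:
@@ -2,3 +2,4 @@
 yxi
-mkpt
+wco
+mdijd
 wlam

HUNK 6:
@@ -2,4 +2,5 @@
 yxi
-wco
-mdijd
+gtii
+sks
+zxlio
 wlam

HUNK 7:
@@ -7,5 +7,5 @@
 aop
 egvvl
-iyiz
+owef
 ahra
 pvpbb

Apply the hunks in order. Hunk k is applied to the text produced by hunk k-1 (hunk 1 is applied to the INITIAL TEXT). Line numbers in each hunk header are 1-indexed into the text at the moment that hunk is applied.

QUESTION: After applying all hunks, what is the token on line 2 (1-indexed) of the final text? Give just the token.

Answer: yxi

Derivation:
Hunk 1: at line 8 remove [hbx,pcr,vfum] add [egoc] -> 12 lines: sqc yxi gjtzh lgyp sfbhx igetv gia drkl egoc ahra pvpbb wljc
Hunk 2: at line 1 remove [gjtzh] add [mkpt] -> 12 lines: sqc yxi mkpt lgyp sfbhx igetv gia drkl egoc ahra pvpbb wljc
Hunk 3: at line 6 remove [gia,drkl,egoc] add [egvvl,iyiz] -> 11 lines: sqc yxi mkpt lgyp sfbhx igetv egvvl iyiz ahra pvpbb wljc
Hunk 4: at line 2 remove [lgyp,sfbhx,igetv] add [wlam,aop] -> 10 lines: sqc yxi mkpt wlam aop egvvl iyiz ahra pvpbb wljc
Hunk 5: at line 2 remove [mkpt] add [wco,mdijd] -> 11 lines: sqc yxi wco mdijd wlam aop egvvl iyiz ahra pvpbb wljc
Hunk 6: at line 2 remove [wco,mdijd] add [gtii,sks,zxlio] -> 12 lines: sqc yxi gtii sks zxlio wlam aop egvvl iyiz ahra pvpbb wljc
Hunk 7: at line 7 remove [iyiz] add [owef] -> 12 lines: sqc yxi gtii sks zxlio wlam aop egvvl owef ahra pvpbb wljc
Final line 2: yxi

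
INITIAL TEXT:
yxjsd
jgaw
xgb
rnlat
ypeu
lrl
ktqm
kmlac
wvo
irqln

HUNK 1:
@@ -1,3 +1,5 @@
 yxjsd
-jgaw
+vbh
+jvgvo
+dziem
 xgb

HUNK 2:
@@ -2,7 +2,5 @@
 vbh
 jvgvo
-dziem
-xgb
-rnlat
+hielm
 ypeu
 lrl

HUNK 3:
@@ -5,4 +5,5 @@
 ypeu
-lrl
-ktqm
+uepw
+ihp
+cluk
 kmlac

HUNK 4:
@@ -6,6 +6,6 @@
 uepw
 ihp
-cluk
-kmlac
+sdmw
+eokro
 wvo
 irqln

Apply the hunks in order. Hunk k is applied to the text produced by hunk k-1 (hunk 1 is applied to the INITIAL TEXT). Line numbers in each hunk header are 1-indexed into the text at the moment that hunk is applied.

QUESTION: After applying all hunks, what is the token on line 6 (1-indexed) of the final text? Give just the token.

Hunk 1: at line 1 remove [jgaw] add [vbh,jvgvo,dziem] -> 12 lines: yxjsd vbh jvgvo dziem xgb rnlat ypeu lrl ktqm kmlac wvo irqln
Hunk 2: at line 2 remove [dziem,xgb,rnlat] add [hielm] -> 10 lines: yxjsd vbh jvgvo hielm ypeu lrl ktqm kmlac wvo irqln
Hunk 3: at line 5 remove [lrl,ktqm] add [uepw,ihp,cluk] -> 11 lines: yxjsd vbh jvgvo hielm ypeu uepw ihp cluk kmlac wvo irqln
Hunk 4: at line 6 remove [cluk,kmlac] add [sdmw,eokro] -> 11 lines: yxjsd vbh jvgvo hielm ypeu uepw ihp sdmw eokro wvo irqln
Final line 6: uepw

Answer: uepw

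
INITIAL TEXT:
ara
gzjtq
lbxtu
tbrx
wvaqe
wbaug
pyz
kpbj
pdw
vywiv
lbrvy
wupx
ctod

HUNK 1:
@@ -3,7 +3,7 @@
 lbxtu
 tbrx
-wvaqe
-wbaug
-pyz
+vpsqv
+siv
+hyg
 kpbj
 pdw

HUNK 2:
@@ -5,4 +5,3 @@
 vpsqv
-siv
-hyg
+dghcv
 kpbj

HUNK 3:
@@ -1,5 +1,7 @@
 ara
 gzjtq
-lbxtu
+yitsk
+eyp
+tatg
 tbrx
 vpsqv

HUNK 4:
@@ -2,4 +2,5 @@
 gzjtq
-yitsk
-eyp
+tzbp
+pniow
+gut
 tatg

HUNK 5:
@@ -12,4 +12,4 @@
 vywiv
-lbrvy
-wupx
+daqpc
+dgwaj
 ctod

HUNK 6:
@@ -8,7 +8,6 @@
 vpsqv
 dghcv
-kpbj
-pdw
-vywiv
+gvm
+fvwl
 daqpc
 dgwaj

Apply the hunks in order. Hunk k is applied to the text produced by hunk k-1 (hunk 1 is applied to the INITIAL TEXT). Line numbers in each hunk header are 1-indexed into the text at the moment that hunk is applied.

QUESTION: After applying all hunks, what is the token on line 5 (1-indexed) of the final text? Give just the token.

Answer: gut

Derivation:
Hunk 1: at line 3 remove [wvaqe,wbaug,pyz] add [vpsqv,siv,hyg] -> 13 lines: ara gzjtq lbxtu tbrx vpsqv siv hyg kpbj pdw vywiv lbrvy wupx ctod
Hunk 2: at line 5 remove [siv,hyg] add [dghcv] -> 12 lines: ara gzjtq lbxtu tbrx vpsqv dghcv kpbj pdw vywiv lbrvy wupx ctod
Hunk 3: at line 1 remove [lbxtu] add [yitsk,eyp,tatg] -> 14 lines: ara gzjtq yitsk eyp tatg tbrx vpsqv dghcv kpbj pdw vywiv lbrvy wupx ctod
Hunk 4: at line 2 remove [yitsk,eyp] add [tzbp,pniow,gut] -> 15 lines: ara gzjtq tzbp pniow gut tatg tbrx vpsqv dghcv kpbj pdw vywiv lbrvy wupx ctod
Hunk 5: at line 12 remove [lbrvy,wupx] add [daqpc,dgwaj] -> 15 lines: ara gzjtq tzbp pniow gut tatg tbrx vpsqv dghcv kpbj pdw vywiv daqpc dgwaj ctod
Hunk 6: at line 8 remove [kpbj,pdw,vywiv] add [gvm,fvwl] -> 14 lines: ara gzjtq tzbp pniow gut tatg tbrx vpsqv dghcv gvm fvwl daqpc dgwaj ctod
Final line 5: gut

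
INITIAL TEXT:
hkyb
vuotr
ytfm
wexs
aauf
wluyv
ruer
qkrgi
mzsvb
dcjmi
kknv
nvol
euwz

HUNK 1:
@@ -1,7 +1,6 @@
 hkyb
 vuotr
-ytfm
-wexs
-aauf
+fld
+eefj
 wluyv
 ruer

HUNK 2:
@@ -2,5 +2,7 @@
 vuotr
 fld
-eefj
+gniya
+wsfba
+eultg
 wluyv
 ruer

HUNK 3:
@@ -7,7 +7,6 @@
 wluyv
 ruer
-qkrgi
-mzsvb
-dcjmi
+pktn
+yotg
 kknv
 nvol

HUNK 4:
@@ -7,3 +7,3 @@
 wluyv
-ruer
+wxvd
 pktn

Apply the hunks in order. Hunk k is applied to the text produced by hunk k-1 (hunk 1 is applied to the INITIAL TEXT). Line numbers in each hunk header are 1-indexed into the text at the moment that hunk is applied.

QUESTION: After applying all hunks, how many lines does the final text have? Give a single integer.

Answer: 13

Derivation:
Hunk 1: at line 1 remove [ytfm,wexs,aauf] add [fld,eefj] -> 12 lines: hkyb vuotr fld eefj wluyv ruer qkrgi mzsvb dcjmi kknv nvol euwz
Hunk 2: at line 2 remove [eefj] add [gniya,wsfba,eultg] -> 14 lines: hkyb vuotr fld gniya wsfba eultg wluyv ruer qkrgi mzsvb dcjmi kknv nvol euwz
Hunk 3: at line 7 remove [qkrgi,mzsvb,dcjmi] add [pktn,yotg] -> 13 lines: hkyb vuotr fld gniya wsfba eultg wluyv ruer pktn yotg kknv nvol euwz
Hunk 4: at line 7 remove [ruer] add [wxvd] -> 13 lines: hkyb vuotr fld gniya wsfba eultg wluyv wxvd pktn yotg kknv nvol euwz
Final line count: 13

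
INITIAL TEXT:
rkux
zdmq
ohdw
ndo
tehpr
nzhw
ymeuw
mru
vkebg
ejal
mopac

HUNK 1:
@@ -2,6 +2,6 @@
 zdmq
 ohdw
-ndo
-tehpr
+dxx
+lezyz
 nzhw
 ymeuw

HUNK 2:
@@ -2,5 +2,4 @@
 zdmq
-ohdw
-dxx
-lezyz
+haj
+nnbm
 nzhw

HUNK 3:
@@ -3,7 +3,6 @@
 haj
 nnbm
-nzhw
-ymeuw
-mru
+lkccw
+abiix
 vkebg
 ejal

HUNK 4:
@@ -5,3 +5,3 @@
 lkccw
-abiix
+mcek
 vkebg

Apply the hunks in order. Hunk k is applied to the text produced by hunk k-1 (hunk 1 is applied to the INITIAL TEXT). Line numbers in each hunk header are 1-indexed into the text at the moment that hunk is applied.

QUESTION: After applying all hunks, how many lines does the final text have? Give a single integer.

Answer: 9

Derivation:
Hunk 1: at line 2 remove [ndo,tehpr] add [dxx,lezyz] -> 11 lines: rkux zdmq ohdw dxx lezyz nzhw ymeuw mru vkebg ejal mopac
Hunk 2: at line 2 remove [ohdw,dxx,lezyz] add [haj,nnbm] -> 10 lines: rkux zdmq haj nnbm nzhw ymeuw mru vkebg ejal mopac
Hunk 3: at line 3 remove [nzhw,ymeuw,mru] add [lkccw,abiix] -> 9 lines: rkux zdmq haj nnbm lkccw abiix vkebg ejal mopac
Hunk 4: at line 5 remove [abiix] add [mcek] -> 9 lines: rkux zdmq haj nnbm lkccw mcek vkebg ejal mopac
Final line count: 9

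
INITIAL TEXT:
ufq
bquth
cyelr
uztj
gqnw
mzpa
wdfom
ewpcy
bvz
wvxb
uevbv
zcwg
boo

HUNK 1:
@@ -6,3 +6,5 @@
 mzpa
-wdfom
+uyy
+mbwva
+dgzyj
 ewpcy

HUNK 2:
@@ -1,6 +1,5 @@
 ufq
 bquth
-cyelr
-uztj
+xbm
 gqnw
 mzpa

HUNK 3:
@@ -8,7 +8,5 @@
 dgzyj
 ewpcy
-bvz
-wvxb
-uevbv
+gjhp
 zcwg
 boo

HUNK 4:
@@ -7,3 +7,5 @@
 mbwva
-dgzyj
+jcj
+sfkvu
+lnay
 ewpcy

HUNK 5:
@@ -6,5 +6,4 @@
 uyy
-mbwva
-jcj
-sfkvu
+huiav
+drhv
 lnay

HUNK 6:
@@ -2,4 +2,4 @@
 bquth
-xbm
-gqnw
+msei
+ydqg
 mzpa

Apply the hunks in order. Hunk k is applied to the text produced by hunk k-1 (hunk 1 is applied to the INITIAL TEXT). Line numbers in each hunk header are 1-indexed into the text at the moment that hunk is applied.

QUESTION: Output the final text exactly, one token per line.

Answer: ufq
bquth
msei
ydqg
mzpa
uyy
huiav
drhv
lnay
ewpcy
gjhp
zcwg
boo

Derivation:
Hunk 1: at line 6 remove [wdfom] add [uyy,mbwva,dgzyj] -> 15 lines: ufq bquth cyelr uztj gqnw mzpa uyy mbwva dgzyj ewpcy bvz wvxb uevbv zcwg boo
Hunk 2: at line 1 remove [cyelr,uztj] add [xbm] -> 14 lines: ufq bquth xbm gqnw mzpa uyy mbwva dgzyj ewpcy bvz wvxb uevbv zcwg boo
Hunk 3: at line 8 remove [bvz,wvxb,uevbv] add [gjhp] -> 12 lines: ufq bquth xbm gqnw mzpa uyy mbwva dgzyj ewpcy gjhp zcwg boo
Hunk 4: at line 7 remove [dgzyj] add [jcj,sfkvu,lnay] -> 14 lines: ufq bquth xbm gqnw mzpa uyy mbwva jcj sfkvu lnay ewpcy gjhp zcwg boo
Hunk 5: at line 6 remove [mbwva,jcj,sfkvu] add [huiav,drhv] -> 13 lines: ufq bquth xbm gqnw mzpa uyy huiav drhv lnay ewpcy gjhp zcwg boo
Hunk 6: at line 2 remove [xbm,gqnw] add [msei,ydqg] -> 13 lines: ufq bquth msei ydqg mzpa uyy huiav drhv lnay ewpcy gjhp zcwg boo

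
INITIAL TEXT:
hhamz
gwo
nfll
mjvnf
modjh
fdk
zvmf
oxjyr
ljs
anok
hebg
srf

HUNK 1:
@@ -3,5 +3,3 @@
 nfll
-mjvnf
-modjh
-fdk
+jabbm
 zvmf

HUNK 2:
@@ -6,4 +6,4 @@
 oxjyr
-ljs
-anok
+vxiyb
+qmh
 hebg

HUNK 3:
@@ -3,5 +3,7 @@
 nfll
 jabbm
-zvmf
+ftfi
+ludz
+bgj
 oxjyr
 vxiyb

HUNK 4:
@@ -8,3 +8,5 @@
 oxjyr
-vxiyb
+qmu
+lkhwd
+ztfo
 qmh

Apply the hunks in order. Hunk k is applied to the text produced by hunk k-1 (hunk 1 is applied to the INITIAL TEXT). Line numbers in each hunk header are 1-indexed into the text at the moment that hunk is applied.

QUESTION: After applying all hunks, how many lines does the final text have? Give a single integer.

Hunk 1: at line 3 remove [mjvnf,modjh,fdk] add [jabbm] -> 10 lines: hhamz gwo nfll jabbm zvmf oxjyr ljs anok hebg srf
Hunk 2: at line 6 remove [ljs,anok] add [vxiyb,qmh] -> 10 lines: hhamz gwo nfll jabbm zvmf oxjyr vxiyb qmh hebg srf
Hunk 3: at line 3 remove [zvmf] add [ftfi,ludz,bgj] -> 12 lines: hhamz gwo nfll jabbm ftfi ludz bgj oxjyr vxiyb qmh hebg srf
Hunk 4: at line 8 remove [vxiyb] add [qmu,lkhwd,ztfo] -> 14 lines: hhamz gwo nfll jabbm ftfi ludz bgj oxjyr qmu lkhwd ztfo qmh hebg srf
Final line count: 14

Answer: 14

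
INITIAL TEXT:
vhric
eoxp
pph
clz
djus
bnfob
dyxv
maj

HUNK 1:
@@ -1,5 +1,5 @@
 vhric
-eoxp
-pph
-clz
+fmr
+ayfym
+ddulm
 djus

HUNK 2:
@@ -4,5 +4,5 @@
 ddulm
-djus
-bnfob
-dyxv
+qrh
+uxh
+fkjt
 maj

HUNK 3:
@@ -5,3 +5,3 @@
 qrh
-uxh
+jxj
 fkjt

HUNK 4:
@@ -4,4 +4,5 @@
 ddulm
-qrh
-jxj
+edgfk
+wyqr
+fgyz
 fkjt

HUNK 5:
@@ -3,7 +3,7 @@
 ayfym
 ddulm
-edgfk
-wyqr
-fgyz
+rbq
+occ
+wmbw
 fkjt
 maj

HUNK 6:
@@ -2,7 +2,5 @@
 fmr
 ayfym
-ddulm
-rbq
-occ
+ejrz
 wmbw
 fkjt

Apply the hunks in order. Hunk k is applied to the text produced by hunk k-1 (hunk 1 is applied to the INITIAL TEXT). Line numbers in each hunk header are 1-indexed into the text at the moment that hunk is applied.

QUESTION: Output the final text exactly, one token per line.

Answer: vhric
fmr
ayfym
ejrz
wmbw
fkjt
maj

Derivation:
Hunk 1: at line 1 remove [eoxp,pph,clz] add [fmr,ayfym,ddulm] -> 8 lines: vhric fmr ayfym ddulm djus bnfob dyxv maj
Hunk 2: at line 4 remove [djus,bnfob,dyxv] add [qrh,uxh,fkjt] -> 8 lines: vhric fmr ayfym ddulm qrh uxh fkjt maj
Hunk 3: at line 5 remove [uxh] add [jxj] -> 8 lines: vhric fmr ayfym ddulm qrh jxj fkjt maj
Hunk 4: at line 4 remove [qrh,jxj] add [edgfk,wyqr,fgyz] -> 9 lines: vhric fmr ayfym ddulm edgfk wyqr fgyz fkjt maj
Hunk 5: at line 3 remove [edgfk,wyqr,fgyz] add [rbq,occ,wmbw] -> 9 lines: vhric fmr ayfym ddulm rbq occ wmbw fkjt maj
Hunk 6: at line 2 remove [ddulm,rbq,occ] add [ejrz] -> 7 lines: vhric fmr ayfym ejrz wmbw fkjt maj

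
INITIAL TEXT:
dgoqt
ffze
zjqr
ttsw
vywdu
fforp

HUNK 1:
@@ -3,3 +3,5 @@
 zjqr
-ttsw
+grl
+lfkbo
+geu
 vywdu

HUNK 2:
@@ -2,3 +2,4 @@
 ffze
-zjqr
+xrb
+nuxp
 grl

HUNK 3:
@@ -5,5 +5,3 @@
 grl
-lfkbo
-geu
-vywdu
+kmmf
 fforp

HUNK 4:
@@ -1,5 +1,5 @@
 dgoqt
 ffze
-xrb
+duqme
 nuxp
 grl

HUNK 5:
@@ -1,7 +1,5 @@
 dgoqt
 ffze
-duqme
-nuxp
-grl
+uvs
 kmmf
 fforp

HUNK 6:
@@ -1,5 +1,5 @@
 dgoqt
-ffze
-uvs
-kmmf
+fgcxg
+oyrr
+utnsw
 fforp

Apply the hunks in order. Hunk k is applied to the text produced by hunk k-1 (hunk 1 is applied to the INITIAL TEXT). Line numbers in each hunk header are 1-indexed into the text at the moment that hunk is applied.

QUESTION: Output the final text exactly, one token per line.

Answer: dgoqt
fgcxg
oyrr
utnsw
fforp

Derivation:
Hunk 1: at line 3 remove [ttsw] add [grl,lfkbo,geu] -> 8 lines: dgoqt ffze zjqr grl lfkbo geu vywdu fforp
Hunk 2: at line 2 remove [zjqr] add [xrb,nuxp] -> 9 lines: dgoqt ffze xrb nuxp grl lfkbo geu vywdu fforp
Hunk 3: at line 5 remove [lfkbo,geu,vywdu] add [kmmf] -> 7 lines: dgoqt ffze xrb nuxp grl kmmf fforp
Hunk 4: at line 1 remove [xrb] add [duqme] -> 7 lines: dgoqt ffze duqme nuxp grl kmmf fforp
Hunk 5: at line 1 remove [duqme,nuxp,grl] add [uvs] -> 5 lines: dgoqt ffze uvs kmmf fforp
Hunk 6: at line 1 remove [ffze,uvs,kmmf] add [fgcxg,oyrr,utnsw] -> 5 lines: dgoqt fgcxg oyrr utnsw fforp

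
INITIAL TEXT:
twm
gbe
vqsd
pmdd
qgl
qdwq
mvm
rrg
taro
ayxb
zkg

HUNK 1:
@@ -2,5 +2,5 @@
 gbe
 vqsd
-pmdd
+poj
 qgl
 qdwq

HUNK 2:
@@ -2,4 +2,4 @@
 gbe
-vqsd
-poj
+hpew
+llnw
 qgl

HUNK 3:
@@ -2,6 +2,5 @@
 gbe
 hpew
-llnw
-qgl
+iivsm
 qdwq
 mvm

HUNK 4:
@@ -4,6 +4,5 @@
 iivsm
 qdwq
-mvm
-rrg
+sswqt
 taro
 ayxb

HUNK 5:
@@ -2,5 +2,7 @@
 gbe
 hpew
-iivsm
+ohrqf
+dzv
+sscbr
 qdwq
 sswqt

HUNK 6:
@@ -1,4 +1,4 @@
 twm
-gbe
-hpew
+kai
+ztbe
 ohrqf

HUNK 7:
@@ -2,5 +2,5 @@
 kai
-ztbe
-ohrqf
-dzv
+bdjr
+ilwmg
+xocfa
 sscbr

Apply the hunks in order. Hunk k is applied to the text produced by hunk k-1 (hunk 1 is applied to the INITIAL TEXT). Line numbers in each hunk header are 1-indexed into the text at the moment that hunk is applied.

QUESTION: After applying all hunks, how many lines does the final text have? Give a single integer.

Answer: 11

Derivation:
Hunk 1: at line 2 remove [pmdd] add [poj] -> 11 lines: twm gbe vqsd poj qgl qdwq mvm rrg taro ayxb zkg
Hunk 2: at line 2 remove [vqsd,poj] add [hpew,llnw] -> 11 lines: twm gbe hpew llnw qgl qdwq mvm rrg taro ayxb zkg
Hunk 3: at line 2 remove [llnw,qgl] add [iivsm] -> 10 lines: twm gbe hpew iivsm qdwq mvm rrg taro ayxb zkg
Hunk 4: at line 4 remove [mvm,rrg] add [sswqt] -> 9 lines: twm gbe hpew iivsm qdwq sswqt taro ayxb zkg
Hunk 5: at line 2 remove [iivsm] add [ohrqf,dzv,sscbr] -> 11 lines: twm gbe hpew ohrqf dzv sscbr qdwq sswqt taro ayxb zkg
Hunk 6: at line 1 remove [gbe,hpew] add [kai,ztbe] -> 11 lines: twm kai ztbe ohrqf dzv sscbr qdwq sswqt taro ayxb zkg
Hunk 7: at line 2 remove [ztbe,ohrqf,dzv] add [bdjr,ilwmg,xocfa] -> 11 lines: twm kai bdjr ilwmg xocfa sscbr qdwq sswqt taro ayxb zkg
Final line count: 11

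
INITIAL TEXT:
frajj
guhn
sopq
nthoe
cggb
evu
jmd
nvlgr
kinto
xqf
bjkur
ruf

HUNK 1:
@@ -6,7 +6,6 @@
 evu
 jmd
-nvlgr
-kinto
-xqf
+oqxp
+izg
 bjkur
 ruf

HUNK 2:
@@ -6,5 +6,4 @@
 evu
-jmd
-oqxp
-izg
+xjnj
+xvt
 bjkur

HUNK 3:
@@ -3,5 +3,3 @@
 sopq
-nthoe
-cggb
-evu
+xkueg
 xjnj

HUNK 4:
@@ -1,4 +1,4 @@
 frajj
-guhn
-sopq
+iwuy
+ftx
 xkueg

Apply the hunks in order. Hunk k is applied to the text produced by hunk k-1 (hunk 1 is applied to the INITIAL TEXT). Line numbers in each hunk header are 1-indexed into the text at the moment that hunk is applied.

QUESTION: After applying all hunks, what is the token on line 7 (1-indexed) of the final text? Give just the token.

Answer: bjkur

Derivation:
Hunk 1: at line 6 remove [nvlgr,kinto,xqf] add [oqxp,izg] -> 11 lines: frajj guhn sopq nthoe cggb evu jmd oqxp izg bjkur ruf
Hunk 2: at line 6 remove [jmd,oqxp,izg] add [xjnj,xvt] -> 10 lines: frajj guhn sopq nthoe cggb evu xjnj xvt bjkur ruf
Hunk 3: at line 3 remove [nthoe,cggb,evu] add [xkueg] -> 8 lines: frajj guhn sopq xkueg xjnj xvt bjkur ruf
Hunk 4: at line 1 remove [guhn,sopq] add [iwuy,ftx] -> 8 lines: frajj iwuy ftx xkueg xjnj xvt bjkur ruf
Final line 7: bjkur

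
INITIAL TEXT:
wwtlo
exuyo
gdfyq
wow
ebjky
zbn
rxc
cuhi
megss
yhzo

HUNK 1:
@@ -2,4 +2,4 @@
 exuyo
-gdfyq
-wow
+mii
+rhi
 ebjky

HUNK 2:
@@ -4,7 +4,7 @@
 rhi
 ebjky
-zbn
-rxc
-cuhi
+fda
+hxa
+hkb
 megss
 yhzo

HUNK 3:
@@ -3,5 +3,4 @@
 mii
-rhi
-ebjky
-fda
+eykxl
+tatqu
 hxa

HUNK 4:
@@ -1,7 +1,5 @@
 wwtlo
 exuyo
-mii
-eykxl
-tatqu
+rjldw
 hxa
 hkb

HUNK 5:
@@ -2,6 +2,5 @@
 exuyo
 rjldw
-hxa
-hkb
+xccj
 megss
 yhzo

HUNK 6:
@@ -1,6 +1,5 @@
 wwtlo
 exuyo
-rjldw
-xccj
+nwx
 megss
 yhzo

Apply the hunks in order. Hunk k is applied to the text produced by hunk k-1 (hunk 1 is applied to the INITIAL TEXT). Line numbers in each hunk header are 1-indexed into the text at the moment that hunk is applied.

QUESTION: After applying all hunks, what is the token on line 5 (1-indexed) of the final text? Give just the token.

Hunk 1: at line 2 remove [gdfyq,wow] add [mii,rhi] -> 10 lines: wwtlo exuyo mii rhi ebjky zbn rxc cuhi megss yhzo
Hunk 2: at line 4 remove [zbn,rxc,cuhi] add [fda,hxa,hkb] -> 10 lines: wwtlo exuyo mii rhi ebjky fda hxa hkb megss yhzo
Hunk 3: at line 3 remove [rhi,ebjky,fda] add [eykxl,tatqu] -> 9 lines: wwtlo exuyo mii eykxl tatqu hxa hkb megss yhzo
Hunk 4: at line 1 remove [mii,eykxl,tatqu] add [rjldw] -> 7 lines: wwtlo exuyo rjldw hxa hkb megss yhzo
Hunk 5: at line 2 remove [hxa,hkb] add [xccj] -> 6 lines: wwtlo exuyo rjldw xccj megss yhzo
Hunk 6: at line 1 remove [rjldw,xccj] add [nwx] -> 5 lines: wwtlo exuyo nwx megss yhzo
Final line 5: yhzo

Answer: yhzo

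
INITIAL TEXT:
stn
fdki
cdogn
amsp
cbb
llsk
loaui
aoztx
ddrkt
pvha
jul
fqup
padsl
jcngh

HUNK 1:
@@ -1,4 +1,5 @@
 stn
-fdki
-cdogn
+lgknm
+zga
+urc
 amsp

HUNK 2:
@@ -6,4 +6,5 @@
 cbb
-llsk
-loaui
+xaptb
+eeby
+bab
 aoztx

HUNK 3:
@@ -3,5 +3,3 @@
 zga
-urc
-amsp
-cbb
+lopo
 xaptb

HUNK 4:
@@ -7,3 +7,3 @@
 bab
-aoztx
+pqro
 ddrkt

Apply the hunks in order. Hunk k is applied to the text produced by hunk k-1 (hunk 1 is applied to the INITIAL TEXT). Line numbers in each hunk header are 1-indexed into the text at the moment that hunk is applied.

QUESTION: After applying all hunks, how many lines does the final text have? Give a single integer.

Hunk 1: at line 1 remove [fdki,cdogn] add [lgknm,zga,urc] -> 15 lines: stn lgknm zga urc amsp cbb llsk loaui aoztx ddrkt pvha jul fqup padsl jcngh
Hunk 2: at line 6 remove [llsk,loaui] add [xaptb,eeby,bab] -> 16 lines: stn lgknm zga urc amsp cbb xaptb eeby bab aoztx ddrkt pvha jul fqup padsl jcngh
Hunk 3: at line 3 remove [urc,amsp,cbb] add [lopo] -> 14 lines: stn lgknm zga lopo xaptb eeby bab aoztx ddrkt pvha jul fqup padsl jcngh
Hunk 4: at line 7 remove [aoztx] add [pqro] -> 14 lines: stn lgknm zga lopo xaptb eeby bab pqro ddrkt pvha jul fqup padsl jcngh
Final line count: 14

Answer: 14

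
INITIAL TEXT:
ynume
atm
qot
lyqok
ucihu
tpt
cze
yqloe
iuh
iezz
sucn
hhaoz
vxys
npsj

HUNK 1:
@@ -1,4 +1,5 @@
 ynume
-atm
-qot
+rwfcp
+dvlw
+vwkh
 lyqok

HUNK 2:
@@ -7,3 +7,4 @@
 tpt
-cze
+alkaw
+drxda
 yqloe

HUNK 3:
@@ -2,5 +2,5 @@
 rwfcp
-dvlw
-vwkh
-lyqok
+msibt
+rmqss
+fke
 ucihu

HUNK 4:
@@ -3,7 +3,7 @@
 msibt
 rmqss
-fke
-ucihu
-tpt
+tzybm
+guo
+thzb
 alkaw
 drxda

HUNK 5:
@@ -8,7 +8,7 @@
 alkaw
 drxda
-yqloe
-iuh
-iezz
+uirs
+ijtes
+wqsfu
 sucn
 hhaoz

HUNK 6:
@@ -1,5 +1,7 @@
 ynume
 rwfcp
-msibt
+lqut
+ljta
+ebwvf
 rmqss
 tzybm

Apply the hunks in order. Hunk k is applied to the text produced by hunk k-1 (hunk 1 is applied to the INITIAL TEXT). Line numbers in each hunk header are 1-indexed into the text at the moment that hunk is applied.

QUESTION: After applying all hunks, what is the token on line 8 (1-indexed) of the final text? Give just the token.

Answer: guo

Derivation:
Hunk 1: at line 1 remove [atm,qot] add [rwfcp,dvlw,vwkh] -> 15 lines: ynume rwfcp dvlw vwkh lyqok ucihu tpt cze yqloe iuh iezz sucn hhaoz vxys npsj
Hunk 2: at line 7 remove [cze] add [alkaw,drxda] -> 16 lines: ynume rwfcp dvlw vwkh lyqok ucihu tpt alkaw drxda yqloe iuh iezz sucn hhaoz vxys npsj
Hunk 3: at line 2 remove [dvlw,vwkh,lyqok] add [msibt,rmqss,fke] -> 16 lines: ynume rwfcp msibt rmqss fke ucihu tpt alkaw drxda yqloe iuh iezz sucn hhaoz vxys npsj
Hunk 4: at line 3 remove [fke,ucihu,tpt] add [tzybm,guo,thzb] -> 16 lines: ynume rwfcp msibt rmqss tzybm guo thzb alkaw drxda yqloe iuh iezz sucn hhaoz vxys npsj
Hunk 5: at line 8 remove [yqloe,iuh,iezz] add [uirs,ijtes,wqsfu] -> 16 lines: ynume rwfcp msibt rmqss tzybm guo thzb alkaw drxda uirs ijtes wqsfu sucn hhaoz vxys npsj
Hunk 6: at line 1 remove [msibt] add [lqut,ljta,ebwvf] -> 18 lines: ynume rwfcp lqut ljta ebwvf rmqss tzybm guo thzb alkaw drxda uirs ijtes wqsfu sucn hhaoz vxys npsj
Final line 8: guo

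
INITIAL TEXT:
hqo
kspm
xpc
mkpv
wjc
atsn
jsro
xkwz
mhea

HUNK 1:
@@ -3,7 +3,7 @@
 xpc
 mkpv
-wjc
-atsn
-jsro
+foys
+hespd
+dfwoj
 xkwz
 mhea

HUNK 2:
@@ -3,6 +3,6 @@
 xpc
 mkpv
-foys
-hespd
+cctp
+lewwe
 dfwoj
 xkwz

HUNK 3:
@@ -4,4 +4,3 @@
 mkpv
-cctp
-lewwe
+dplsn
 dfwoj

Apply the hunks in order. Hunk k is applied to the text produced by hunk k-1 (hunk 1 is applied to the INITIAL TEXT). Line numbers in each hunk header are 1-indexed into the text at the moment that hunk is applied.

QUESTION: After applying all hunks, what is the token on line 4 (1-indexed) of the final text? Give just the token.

Hunk 1: at line 3 remove [wjc,atsn,jsro] add [foys,hespd,dfwoj] -> 9 lines: hqo kspm xpc mkpv foys hespd dfwoj xkwz mhea
Hunk 2: at line 3 remove [foys,hespd] add [cctp,lewwe] -> 9 lines: hqo kspm xpc mkpv cctp lewwe dfwoj xkwz mhea
Hunk 3: at line 4 remove [cctp,lewwe] add [dplsn] -> 8 lines: hqo kspm xpc mkpv dplsn dfwoj xkwz mhea
Final line 4: mkpv

Answer: mkpv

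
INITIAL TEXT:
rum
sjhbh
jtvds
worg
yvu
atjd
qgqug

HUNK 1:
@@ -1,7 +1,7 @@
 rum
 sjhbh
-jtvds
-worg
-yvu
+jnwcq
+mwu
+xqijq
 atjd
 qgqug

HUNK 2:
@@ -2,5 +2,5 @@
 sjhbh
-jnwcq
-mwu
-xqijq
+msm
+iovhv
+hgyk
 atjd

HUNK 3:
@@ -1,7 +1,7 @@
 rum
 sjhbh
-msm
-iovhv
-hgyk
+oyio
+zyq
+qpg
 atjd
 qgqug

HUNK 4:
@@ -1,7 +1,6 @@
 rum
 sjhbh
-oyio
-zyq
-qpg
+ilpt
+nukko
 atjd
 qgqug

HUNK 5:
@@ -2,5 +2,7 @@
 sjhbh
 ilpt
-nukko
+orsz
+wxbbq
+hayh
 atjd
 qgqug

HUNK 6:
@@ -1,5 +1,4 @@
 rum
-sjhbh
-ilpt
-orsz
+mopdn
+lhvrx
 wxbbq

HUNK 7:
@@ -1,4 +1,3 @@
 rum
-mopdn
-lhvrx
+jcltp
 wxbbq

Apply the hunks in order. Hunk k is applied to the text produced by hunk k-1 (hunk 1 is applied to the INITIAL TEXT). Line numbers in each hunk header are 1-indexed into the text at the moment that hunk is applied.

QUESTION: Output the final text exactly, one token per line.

Hunk 1: at line 1 remove [jtvds,worg,yvu] add [jnwcq,mwu,xqijq] -> 7 lines: rum sjhbh jnwcq mwu xqijq atjd qgqug
Hunk 2: at line 2 remove [jnwcq,mwu,xqijq] add [msm,iovhv,hgyk] -> 7 lines: rum sjhbh msm iovhv hgyk atjd qgqug
Hunk 3: at line 1 remove [msm,iovhv,hgyk] add [oyio,zyq,qpg] -> 7 lines: rum sjhbh oyio zyq qpg atjd qgqug
Hunk 4: at line 1 remove [oyio,zyq,qpg] add [ilpt,nukko] -> 6 lines: rum sjhbh ilpt nukko atjd qgqug
Hunk 5: at line 2 remove [nukko] add [orsz,wxbbq,hayh] -> 8 lines: rum sjhbh ilpt orsz wxbbq hayh atjd qgqug
Hunk 6: at line 1 remove [sjhbh,ilpt,orsz] add [mopdn,lhvrx] -> 7 lines: rum mopdn lhvrx wxbbq hayh atjd qgqug
Hunk 7: at line 1 remove [mopdn,lhvrx] add [jcltp] -> 6 lines: rum jcltp wxbbq hayh atjd qgqug

Answer: rum
jcltp
wxbbq
hayh
atjd
qgqug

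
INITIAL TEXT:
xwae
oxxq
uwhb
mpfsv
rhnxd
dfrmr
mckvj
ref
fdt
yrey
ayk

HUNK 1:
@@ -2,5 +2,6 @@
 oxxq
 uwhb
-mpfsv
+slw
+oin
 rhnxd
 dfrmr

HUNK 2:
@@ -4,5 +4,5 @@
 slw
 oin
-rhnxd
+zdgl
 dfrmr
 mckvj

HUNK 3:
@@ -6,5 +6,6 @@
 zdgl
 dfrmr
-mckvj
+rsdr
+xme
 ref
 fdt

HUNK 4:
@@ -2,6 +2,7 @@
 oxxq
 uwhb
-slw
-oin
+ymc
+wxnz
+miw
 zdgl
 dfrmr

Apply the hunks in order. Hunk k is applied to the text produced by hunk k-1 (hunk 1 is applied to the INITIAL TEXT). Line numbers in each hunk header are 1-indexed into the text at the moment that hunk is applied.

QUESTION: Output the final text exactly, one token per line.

Hunk 1: at line 2 remove [mpfsv] add [slw,oin] -> 12 lines: xwae oxxq uwhb slw oin rhnxd dfrmr mckvj ref fdt yrey ayk
Hunk 2: at line 4 remove [rhnxd] add [zdgl] -> 12 lines: xwae oxxq uwhb slw oin zdgl dfrmr mckvj ref fdt yrey ayk
Hunk 3: at line 6 remove [mckvj] add [rsdr,xme] -> 13 lines: xwae oxxq uwhb slw oin zdgl dfrmr rsdr xme ref fdt yrey ayk
Hunk 4: at line 2 remove [slw,oin] add [ymc,wxnz,miw] -> 14 lines: xwae oxxq uwhb ymc wxnz miw zdgl dfrmr rsdr xme ref fdt yrey ayk

Answer: xwae
oxxq
uwhb
ymc
wxnz
miw
zdgl
dfrmr
rsdr
xme
ref
fdt
yrey
ayk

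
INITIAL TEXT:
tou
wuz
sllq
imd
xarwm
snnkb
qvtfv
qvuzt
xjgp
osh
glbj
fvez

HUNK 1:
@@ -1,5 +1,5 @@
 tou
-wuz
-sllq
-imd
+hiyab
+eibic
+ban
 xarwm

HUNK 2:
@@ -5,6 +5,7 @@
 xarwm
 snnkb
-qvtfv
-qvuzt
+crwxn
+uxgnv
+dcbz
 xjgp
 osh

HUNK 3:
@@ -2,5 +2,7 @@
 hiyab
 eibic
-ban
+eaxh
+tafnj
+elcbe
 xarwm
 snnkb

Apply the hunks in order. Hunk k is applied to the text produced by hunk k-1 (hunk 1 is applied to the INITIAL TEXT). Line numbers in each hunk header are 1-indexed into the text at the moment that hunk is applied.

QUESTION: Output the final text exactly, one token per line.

Answer: tou
hiyab
eibic
eaxh
tafnj
elcbe
xarwm
snnkb
crwxn
uxgnv
dcbz
xjgp
osh
glbj
fvez

Derivation:
Hunk 1: at line 1 remove [wuz,sllq,imd] add [hiyab,eibic,ban] -> 12 lines: tou hiyab eibic ban xarwm snnkb qvtfv qvuzt xjgp osh glbj fvez
Hunk 2: at line 5 remove [qvtfv,qvuzt] add [crwxn,uxgnv,dcbz] -> 13 lines: tou hiyab eibic ban xarwm snnkb crwxn uxgnv dcbz xjgp osh glbj fvez
Hunk 3: at line 2 remove [ban] add [eaxh,tafnj,elcbe] -> 15 lines: tou hiyab eibic eaxh tafnj elcbe xarwm snnkb crwxn uxgnv dcbz xjgp osh glbj fvez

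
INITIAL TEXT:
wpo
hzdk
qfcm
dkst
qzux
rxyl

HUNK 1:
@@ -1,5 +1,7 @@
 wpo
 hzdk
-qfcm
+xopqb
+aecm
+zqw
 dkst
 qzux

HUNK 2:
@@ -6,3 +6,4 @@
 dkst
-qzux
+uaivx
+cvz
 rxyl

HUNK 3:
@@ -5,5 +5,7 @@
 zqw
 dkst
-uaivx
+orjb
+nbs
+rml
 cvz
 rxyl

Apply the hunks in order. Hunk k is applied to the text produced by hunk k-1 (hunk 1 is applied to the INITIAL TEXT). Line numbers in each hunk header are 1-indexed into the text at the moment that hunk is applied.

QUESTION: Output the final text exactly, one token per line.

Answer: wpo
hzdk
xopqb
aecm
zqw
dkst
orjb
nbs
rml
cvz
rxyl

Derivation:
Hunk 1: at line 1 remove [qfcm] add [xopqb,aecm,zqw] -> 8 lines: wpo hzdk xopqb aecm zqw dkst qzux rxyl
Hunk 2: at line 6 remove [qzux] add [uaivx,cvz] -> 9 lines: wpo hzdk xopqb aecm zqw dkst uaivx cvz rxyl
Hunk 3: at line 5 remove [uaivx] add [orjb,nbs,rml] -> 11 lines: wpo hzdk xopqb aecm zqw dkst orjb nbs rml cvz rxyl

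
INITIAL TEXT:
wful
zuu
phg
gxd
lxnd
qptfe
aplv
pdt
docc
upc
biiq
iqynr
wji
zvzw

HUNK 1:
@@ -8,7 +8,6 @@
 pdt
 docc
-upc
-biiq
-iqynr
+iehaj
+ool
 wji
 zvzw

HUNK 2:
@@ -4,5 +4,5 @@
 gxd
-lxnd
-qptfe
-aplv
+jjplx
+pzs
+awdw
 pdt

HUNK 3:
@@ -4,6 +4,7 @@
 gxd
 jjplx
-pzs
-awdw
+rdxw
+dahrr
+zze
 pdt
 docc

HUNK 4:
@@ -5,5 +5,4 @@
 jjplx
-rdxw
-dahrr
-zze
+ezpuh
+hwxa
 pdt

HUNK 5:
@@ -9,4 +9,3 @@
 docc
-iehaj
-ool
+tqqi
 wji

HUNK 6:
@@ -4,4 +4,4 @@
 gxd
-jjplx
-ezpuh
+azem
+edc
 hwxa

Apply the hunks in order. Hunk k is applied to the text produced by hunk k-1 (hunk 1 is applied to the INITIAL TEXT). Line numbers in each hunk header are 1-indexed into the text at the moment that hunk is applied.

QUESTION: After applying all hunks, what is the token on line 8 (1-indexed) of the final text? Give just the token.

Answer: pdt

Derivation:
Hunk 1: at line 8 remove [upc,biiq,iqynr] add [iehaj,ool] -> 13 lines: wful zuu phg gxd lxnd qptfe aplv pdt docc iehaj ool wji zvzw
Hunk 2: at line 4 remove [lxnd,qptfe,aplv] add [jjplx,pzs,awdw] -> 13 lines: wful zuu phg gxd jjplx pzs awdw pdt docc iehaj ool wji zvzw
Hunk 3: at line 4 remove [pzs,awdw] add [rdxw,dahrr,zze] -> 14 lines: wful zuu phg gxd jjplx rdxw dahrr zze pdt docc iehaj ool wji zvzw
Hunk 4: at line 5 remove [rdxw,dahrr,zze] add [ezpuh,hwxa] -> 13 lines: wful zuu phg gxd jjplx ezpuh hwxa pdt docc iehaj ool wji zvzw
Hunk 5: at line 9 remove [iehaj,ool] add [tqqi] -> 12 lines: wful zuu phg gxd jjplx ezpuh hwxa pdt docc tqqi wji zvzw
Hunk 6: at line 4 remove [jjplx,ezpuh] add [azem,edc] -> 12 lines: wful zuu phg gxd azem edc hwxa pdt docc tqqi wji zvzw
Final line 8: pdt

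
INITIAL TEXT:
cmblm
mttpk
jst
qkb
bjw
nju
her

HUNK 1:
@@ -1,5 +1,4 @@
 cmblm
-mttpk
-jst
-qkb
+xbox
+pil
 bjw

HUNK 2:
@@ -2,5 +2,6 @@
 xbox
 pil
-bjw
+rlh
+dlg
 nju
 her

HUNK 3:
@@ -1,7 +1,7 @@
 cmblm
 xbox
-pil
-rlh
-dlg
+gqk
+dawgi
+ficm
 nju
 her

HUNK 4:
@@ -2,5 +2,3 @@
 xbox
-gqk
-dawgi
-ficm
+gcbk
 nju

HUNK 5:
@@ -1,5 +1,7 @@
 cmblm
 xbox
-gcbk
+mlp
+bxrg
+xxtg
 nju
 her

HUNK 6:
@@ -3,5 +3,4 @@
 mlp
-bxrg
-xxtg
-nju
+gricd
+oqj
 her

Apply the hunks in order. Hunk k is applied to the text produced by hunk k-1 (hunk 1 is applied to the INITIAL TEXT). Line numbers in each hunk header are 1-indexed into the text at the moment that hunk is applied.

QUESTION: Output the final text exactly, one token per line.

Hunk 1: at line 1 remove [mttpk,jst,qkb] add [xbox,pil] -> 6 lines: cmblm xbox pil bjw nju her
Hunk 2: at line 2 remove [bjw] add [rlh,dlg] -> 7 lines: cmblm xbox pil rlh dlg nju her
Hunk 3: at line 1 remove [pil,rlh,dlg] add [gqk,dawgi,ficm] -> 7 lines: cmblm xbox gqk dawgi ficm nju her
Hunk 4: at line 2 remove [gqk,dawgi,ficm] add [gcbk] -> 5 lines: cmblm xbox gcbk nju her
Hunk 5: at line 1 remove [gcbk] add [mlp,bxrg,xxtg] -> 7 lines: cmblm xbox mlp bxrg xxtg nju her
Hunk 6: at line 3 remove [bxrg,xxtg,nju] add [gricd,oqj] -> 6 lines: cmblm xbox mlp gricd oqj her

Answer: cmblm
xbox
mlp
gricd
oqj
her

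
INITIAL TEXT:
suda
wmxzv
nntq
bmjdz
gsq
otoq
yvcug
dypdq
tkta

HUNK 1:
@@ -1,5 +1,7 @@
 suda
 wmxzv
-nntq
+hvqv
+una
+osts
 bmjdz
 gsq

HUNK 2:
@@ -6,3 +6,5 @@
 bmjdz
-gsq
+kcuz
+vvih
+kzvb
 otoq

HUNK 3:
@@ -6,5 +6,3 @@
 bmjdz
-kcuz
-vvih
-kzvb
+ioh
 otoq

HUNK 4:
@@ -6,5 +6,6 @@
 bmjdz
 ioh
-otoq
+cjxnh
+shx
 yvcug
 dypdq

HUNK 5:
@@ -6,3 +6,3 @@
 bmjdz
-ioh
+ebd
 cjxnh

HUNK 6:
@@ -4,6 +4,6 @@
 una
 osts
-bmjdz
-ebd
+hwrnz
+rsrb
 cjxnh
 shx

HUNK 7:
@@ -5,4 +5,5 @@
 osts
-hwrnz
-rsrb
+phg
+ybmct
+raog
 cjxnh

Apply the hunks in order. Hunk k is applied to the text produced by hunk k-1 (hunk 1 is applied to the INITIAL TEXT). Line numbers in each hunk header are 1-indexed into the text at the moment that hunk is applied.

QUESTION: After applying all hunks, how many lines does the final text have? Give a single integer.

Hunk 1: at line 1 remove [nntq] add [hvqv,una,osts] -> 11 lines: suda wmxzv hvqv una osts bmjdz gsq otoq yvcug dypdq tkta
Hunk 2: at line 6 remove [gsq] add [kcuz,vvih,kzvb] -> 13 lines: suda wmxzv hvqv una osts bmjdz kcuz vvih kzvb otoq yvcug dypdq tkta
Hunk 3: at line 6 remove [kcuz,vvih,kzvb] add [ioh] -> 11 lines: suda wmxzv hvqv una osts bmjdz ioh otoq yvcug dypdq tkta
Hunk 4: at line 6 remove [otoq] add [cjxnh,shx] -> 12 lines: suda wmxzv hvqv una osts bmjdz ioh cjxnh shx yvcug dypdq tkta
Hunk 5: at line 6 remove [ioh] add [ebd] -> 12 lines: suda wmxzv hvqv una osts bmjdz ebd cjxnh shx yvcug dypdq tkta
Hunk 6: at line 4 remove [bmjdz,ebd] add [hwrnz,rsrb] -> 12 lines: suda wmxzv hvqv una osts hwrnz rsrb cjxnh shx yvcug dypdq tkta
Hunk 7: at line 5 remove [hwrnz,rsrb] add [phg,ybmct,raog] -> 13 lines: suda wmxzv hvqv una osts phg ybmct raog cjxnh shx yvcug dypdq tkta
Final line count: 13

Answer: 13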